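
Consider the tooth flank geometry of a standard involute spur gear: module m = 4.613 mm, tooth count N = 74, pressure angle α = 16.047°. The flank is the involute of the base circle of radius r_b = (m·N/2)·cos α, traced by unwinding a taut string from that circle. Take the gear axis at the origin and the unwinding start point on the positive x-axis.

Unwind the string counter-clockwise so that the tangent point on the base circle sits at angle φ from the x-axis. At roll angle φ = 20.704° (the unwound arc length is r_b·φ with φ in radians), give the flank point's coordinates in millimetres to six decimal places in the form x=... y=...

x=174.392614 y=2.546342

pitch radius r_p = m·N/2 = 4.613·74/2 = 170.681000
base radius r_b = r_p·cos α = 170.681000·cos 16.047° = 164.030460
roll angle φ = 20.704° = 0.36135297 rad
x = r_b·(cos φ + φ·sin φ) = 164.030460·(0.93541935 + 0.36135297·0.35354015) = 174.392614
y = r_b·(sin φ − φ·cos φ) = 164.030460·(0.35354015 − 0.36135297·0.93541935) = 2.546342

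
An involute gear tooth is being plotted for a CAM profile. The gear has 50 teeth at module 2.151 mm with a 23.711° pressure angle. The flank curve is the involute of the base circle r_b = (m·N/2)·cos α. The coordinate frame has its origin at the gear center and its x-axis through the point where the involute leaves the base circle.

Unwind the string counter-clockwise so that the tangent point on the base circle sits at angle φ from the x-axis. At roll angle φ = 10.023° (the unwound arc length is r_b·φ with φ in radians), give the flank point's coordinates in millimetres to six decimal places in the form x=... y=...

x=49.983206 y=0.087590

pitch radius r_p = m·N/2 = 2.151·50/2 = 53.775000
base radius r_b = r_p·cos α = 53.775000·cos 23.711° = 49.235605
roll angle φ = 10.023° = 0.17493435 rad
x = r_b·(cos φ + φ·sin φ) = 49.235605·(0.98473797 + 0.17493435·0.17404349) = 49.983206
y = r_b·(sin φ − φ·cos φ) = 49.235605·(0.17404349 − 0.17493435·0.98473797) = 0.087590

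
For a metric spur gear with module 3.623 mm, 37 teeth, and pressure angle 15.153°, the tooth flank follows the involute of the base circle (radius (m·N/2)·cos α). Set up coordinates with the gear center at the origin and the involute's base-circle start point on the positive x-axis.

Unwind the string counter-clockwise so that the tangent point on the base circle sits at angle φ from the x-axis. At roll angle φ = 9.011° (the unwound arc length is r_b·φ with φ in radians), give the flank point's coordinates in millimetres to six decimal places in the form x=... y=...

x=65.490262 y=0.083681

pitch radius r_p = m·N/2 = 3.623·37/2 = 67.025500
base radius r_b = r_p·cos α = 67.025500·cos 15.153° = 64.695107
roll angle φ = 9.011° = 0.15727162 rad
x = r_b·(cos φ + φ·sin φ) = 64.695107·(0.98765829 + 0.15727162·0.15662408) = 65.490262
y = r_b·(sin φ − φ·cos φ) = 64.695107·(0.15662408 − 0.15727162·0.98765829) = 0.083681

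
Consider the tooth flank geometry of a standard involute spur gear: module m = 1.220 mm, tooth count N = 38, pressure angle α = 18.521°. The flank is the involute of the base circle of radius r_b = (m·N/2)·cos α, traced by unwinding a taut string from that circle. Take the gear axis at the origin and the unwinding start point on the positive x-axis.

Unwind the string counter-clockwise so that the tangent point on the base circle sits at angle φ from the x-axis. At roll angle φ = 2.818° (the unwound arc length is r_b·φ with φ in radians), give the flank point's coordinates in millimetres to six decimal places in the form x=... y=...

x=22.006013 y=0.000871

pitch radius r_p = m·N/2 = 1.220·38/2 = 23.180000
base radius r_b = r_p·cos α = 23.180000·cos 18.521° = 21.979445
roll angle φ = 2.818° = 0.04918338 rad
x = r_b·(cos φ + φ·sin φ) = 21.979445·(0.99879074 + 0.04918338·0.04916355) = 22.006013
y = r_b·(sin φ − φ·cos φ) = 21.979445·(0.04916355 − 0.04918338·0.99879074) = 0.000871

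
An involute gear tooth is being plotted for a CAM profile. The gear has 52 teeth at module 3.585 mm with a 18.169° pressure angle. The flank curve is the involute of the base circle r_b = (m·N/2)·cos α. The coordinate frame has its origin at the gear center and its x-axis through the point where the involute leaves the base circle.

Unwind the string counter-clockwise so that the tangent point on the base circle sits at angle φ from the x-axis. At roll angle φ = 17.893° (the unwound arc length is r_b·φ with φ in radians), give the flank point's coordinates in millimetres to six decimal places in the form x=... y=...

x=92.776495 y=0.890368

pitch radius r_p = m·N/2 = 3.585·52/2 = 93.210000
base radius r_b = r_p·cos α = 93.210000·cos 18.169° = 88.562633
roll angle φ = 17.893° = 0.31229176 rad
x = r_b·(cos φ + φ·sin φ) = 88.562633·(0.95163195 + 0.31229176·0.30724036) = 92.776495
y = r_b·(sin φ − φ·cos φ) = 88.562633·(0.30724036 − 0.31229176·0.95163195) = 0.890368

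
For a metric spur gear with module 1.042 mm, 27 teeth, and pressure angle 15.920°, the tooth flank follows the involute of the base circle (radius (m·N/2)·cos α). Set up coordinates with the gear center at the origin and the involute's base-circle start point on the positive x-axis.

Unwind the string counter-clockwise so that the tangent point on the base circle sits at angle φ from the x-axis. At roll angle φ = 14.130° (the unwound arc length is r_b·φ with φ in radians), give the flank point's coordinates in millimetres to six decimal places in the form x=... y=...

x=13.932599 y=0.067222

pitch radius r_p = m·N/2 = 1.042·27/2 = 14.067000
base radius r_b = r_p·cos α = 14.067000·cos 15.920° = 13.527469
roll angle φ = 14.130° = 0.24661502 rad
x = r_b·(cos φ + φ·sin φ) = 13.527469·(0.96974433 + 0.24661502·0.24412280) = 13.932599
y = r_b·(sin φ − φ·cos φ) = 13.527469·(0.24412280 − 0.24661502·0.96974433) = 0.067222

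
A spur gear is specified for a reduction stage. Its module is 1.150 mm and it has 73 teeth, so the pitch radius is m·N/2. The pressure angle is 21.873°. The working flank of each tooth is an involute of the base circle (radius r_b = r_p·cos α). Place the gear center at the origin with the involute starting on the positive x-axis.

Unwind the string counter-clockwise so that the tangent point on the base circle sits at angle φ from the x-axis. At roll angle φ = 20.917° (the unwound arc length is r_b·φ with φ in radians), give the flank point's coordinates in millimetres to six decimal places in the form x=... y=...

x=41.463229 y=0.623382

pitch radius r_p = m·N/2 = 1.150·73/2 = 41.975000
base radius r_b = r_p·cos α = 41.975000·cos 21.873° = 38.953300
roll angle φ = 20.917° = 0.36507052 rad
x = r_b·(cos φ + φ·sin φ) = 38.953300·(0.93409859 + 0.36507052·0.35701517) = 41.463229
y = r_b·(sin φ − φ·cos φ) = 38.953300·(0.35701517 − 0.36507052·0.93409859) = 0.623382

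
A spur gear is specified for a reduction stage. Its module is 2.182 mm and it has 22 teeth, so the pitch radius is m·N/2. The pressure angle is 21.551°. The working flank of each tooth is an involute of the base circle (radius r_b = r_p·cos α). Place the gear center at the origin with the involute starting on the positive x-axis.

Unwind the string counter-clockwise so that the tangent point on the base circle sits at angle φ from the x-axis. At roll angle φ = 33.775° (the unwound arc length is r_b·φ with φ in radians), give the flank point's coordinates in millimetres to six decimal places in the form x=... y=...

x=25.872255 y=1.471983

pitch radius r_p = m·N/2 = 2.182·22/2 = 24.002000
base radius r_b = r_p·cos α = 24.002000·cos 21.551° = 22.324043
roll angle φ = 33.775° = 0.58948495 rad
x = r_b·(cos φ + φ·sin φ) = 22.324043·(0.83122712 + 0.58948495·0.55593298) = 25.872255
y = r_b·(sin φ − φ·cos φ) = 22.324043·(0.55593298 − 0.58948495·0.83122712) = 1.471983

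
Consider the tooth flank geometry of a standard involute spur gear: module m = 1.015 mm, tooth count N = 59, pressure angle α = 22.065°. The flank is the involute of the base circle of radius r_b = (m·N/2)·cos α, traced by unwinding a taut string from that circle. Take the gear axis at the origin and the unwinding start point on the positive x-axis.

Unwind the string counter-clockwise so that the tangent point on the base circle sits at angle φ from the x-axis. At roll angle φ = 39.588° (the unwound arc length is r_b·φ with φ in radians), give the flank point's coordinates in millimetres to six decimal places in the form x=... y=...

pitch radius r_p = m·N/2 = 1.015·59/2 = 29.942500
base radius r_b = r_p·cos α = 29.942500·cos 22.065° = 27.749460
roll angle φ = 39.588° = 0.69094094 rad
x = r_b·(cos φ + φ·sin φ) = 27.749460·(0.77064673 + 0.69094094·0.63726260) = 33.603418
y = r_b·(sin φ − φ·cos φ) = 27.749460·(0.63726260 − 0.69094094·0.77064673) = 2.907900

x=33.603418 y=2.907900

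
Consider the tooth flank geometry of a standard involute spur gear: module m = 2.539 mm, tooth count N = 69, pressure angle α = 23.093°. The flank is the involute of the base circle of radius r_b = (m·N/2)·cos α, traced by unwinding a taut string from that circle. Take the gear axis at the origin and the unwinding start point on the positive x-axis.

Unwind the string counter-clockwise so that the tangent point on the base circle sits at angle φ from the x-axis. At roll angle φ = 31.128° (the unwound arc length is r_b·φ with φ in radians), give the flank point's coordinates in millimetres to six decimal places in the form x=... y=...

x=91.604694 y=4.181184

pitch radius r_p = m·N/2 = 2.539·69/2 = 87.595500
base radius r_b = r_p·cos α = 87.595500·cos 23.093° = 80.576422
roll angle φ = 31.128° = 0.54328609 rad
x = r_b·(cos φ + φ·sin φ) = 80.576422·(0.85601456 + 0.54328609·0.51695172) = 91.604694
y = r_b·(sin φ − φ·cos φ) = 80.576422·(0.51695172 − 0.54328609·0.85601456) = 4.181184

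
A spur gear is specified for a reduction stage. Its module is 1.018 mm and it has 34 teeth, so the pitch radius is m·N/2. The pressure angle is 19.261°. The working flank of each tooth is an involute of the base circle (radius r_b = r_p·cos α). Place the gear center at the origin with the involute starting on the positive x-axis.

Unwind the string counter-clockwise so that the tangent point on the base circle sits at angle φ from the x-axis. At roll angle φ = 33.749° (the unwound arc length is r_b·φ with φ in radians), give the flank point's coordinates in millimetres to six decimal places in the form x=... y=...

pitch radius r_p = m·N/2 = 1.018·34/2 = 17.306000
base radius r_b = r_p·cos α = 17.306000·cos 19.261° = 16.337309
roll angle φ = 33.749° = 0.58903117 rad
x = r_b·(cos φ + φ·sin φ) = 16.337309·(0.83147931 + 0.58903117·0.55555572) = 18.930349
y = r_b·(sin φ − φ·cos φ) = 16.337309·(0.55555572 − 0.58903117·0.83147931) = 1.074807

x=18.930349 y=1.074807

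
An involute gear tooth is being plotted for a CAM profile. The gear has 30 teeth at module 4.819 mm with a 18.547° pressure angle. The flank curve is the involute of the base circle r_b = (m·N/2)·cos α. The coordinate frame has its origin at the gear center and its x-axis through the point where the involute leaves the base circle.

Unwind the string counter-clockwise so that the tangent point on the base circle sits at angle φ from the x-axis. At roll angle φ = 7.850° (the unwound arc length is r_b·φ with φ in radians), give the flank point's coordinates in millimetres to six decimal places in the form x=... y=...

x=69.170927 y=0.058639

pitch radius r_p = m·N/2 = 4.819·30/2 = 72.285000
base radius r_b = r_p·cos α = 72.285000·cos 18.547° = 68.530738
roll angle φ = 7.850° = 0.13700835 rad
x = r_b·(cos φ + φ·sin φ) = 68.530738·(0.99062903 + 0.13700835·0.13658011) = 69.170927
y = r_b·(sin φ − φ·cos φ) = 68.530738·(0.13658011 − 0.13700835·0.99062903) = 0.058639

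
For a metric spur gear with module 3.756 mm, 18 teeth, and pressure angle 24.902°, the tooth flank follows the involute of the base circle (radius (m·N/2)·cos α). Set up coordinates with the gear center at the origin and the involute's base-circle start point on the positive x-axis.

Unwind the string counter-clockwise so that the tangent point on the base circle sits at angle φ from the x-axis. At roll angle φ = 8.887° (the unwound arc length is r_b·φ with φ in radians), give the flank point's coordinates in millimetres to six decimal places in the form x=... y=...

x=31.027832 y=0.038047

pitch radius r_p = m·N/2 = 3.756·18/2 = 33.804000
base radius r_b = r_p·cos α = 33.804000·cos 24.902° = 30.661219
roll angle φ = 8.887° = 0.15510741 rad
x = r_b·(cos φ + φ·sin φ) = 30.661219·(0.98799494 + 0.15510741·0.15448622) = 31.027832
y = r_b·(sin φ − φ·cos φ) = 30.661219·(0.15448622 − 0.15510741·0.98799494) = 0.038047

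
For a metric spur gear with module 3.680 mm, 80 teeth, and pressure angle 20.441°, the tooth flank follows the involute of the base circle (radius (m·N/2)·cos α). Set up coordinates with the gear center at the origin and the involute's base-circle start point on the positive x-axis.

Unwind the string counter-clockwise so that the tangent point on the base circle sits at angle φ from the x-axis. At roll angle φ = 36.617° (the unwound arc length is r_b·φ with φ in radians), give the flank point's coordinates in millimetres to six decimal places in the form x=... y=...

x=163.287379 y=11.518044

pitch radius r_p = m·N/2 = 3.680·80/2 = 147.200000
base radius r_b = r_p·cos α = 147.200000·cos 20.441° = 137.931157
roll angle φ = 36.617° = 0.63908721 rad
x = r_b·(cos φ + φ·sin φ) = 137.931157·(0.80264054 + 0.63908721·0.59646305) = 163.287379
y = r_b·(sin φ − φ·cos φ) = 137.931157·(0.59646305 − 0.63908721·0.80264054) = 11.518044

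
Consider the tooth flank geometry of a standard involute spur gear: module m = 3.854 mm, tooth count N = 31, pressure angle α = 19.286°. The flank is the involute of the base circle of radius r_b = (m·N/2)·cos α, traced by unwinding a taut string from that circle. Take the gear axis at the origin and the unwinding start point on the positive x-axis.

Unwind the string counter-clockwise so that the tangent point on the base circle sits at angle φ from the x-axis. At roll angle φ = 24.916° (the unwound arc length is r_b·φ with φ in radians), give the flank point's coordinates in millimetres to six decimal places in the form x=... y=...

pitch radius r_p = m·N/2 = 3.854·31/2 = 59.737000
base radius r_b = r_p·cos α = 59.737000·cos 19.286° = 56.384660
roll angle φ = 24.916° = 0.43486624 rad
x = r_b·(cos φ + φ·sin φ) = 56.384660·(0.90692640 + 0.43486624·0.42128909) = 61.466655
y = r_b·(sin φ − φ·cos φ) = 56.384660·(0.42128909 − 0.43486624·0.90692640) = 1.516602

x=61.466655 y=1.516602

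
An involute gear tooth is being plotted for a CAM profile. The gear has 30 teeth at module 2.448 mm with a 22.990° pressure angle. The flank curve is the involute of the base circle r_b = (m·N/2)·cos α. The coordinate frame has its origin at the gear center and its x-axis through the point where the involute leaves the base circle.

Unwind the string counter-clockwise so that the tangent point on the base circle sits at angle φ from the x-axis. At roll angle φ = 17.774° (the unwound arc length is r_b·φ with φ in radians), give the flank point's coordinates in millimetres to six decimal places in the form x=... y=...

pitch radius r_p = m·N/2 = 2.448·30/2 = 36.720000
base radius r_b = r_p·cos α = 36.720000·cos 22.990° = 33.803442
roll angle φ = 17.774° = 0.31021482 rad
x = r_b·(cos φ + φ·sin φ) = 33.803442·(0.95226801 + 0.31021482·0.30526321) = 35.391027
y = r_b·(sin φ − φ·cos φ) = 33.803442·(0.30526321 − 0.31021482·0.95226801) = 0.333152

x=35.391027 y=0.333152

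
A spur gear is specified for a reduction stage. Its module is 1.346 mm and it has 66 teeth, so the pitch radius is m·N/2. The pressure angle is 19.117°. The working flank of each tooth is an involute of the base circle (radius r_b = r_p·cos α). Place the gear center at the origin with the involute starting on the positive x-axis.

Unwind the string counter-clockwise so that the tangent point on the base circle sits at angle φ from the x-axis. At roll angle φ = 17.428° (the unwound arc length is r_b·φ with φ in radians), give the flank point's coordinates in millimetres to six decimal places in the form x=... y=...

x=43.865271 y=0.390079

pitch radius r_p = m·N/2 = 1.346·66/2 = 44.418000
base radius r_b = r_p·cos α = 44.418000·cos 19.117° = 41.968426
roll angle φ = 17.428° = 0.30417598 rad
x = r_b·(cos φ + φ·sin φ) = 41.968426·(0.95409408 + 0.30417598·0.29950709) = 43.865271
y = r_b·(sin φ − φ·cos φ) = 41.968426·(0.29950709 − 0.30417598·0.95409408) = 0.390079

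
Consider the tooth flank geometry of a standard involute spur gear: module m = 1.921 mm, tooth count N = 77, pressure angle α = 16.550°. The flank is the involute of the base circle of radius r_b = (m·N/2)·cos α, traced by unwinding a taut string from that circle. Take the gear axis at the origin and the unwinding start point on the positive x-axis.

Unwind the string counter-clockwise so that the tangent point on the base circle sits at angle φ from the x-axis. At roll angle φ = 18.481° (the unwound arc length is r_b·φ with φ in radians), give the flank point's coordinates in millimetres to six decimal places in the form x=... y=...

x=74.487117 y=0.784828

pitch radius r_p = m·N/2 = 1.921·77/2 = 73.958500
base radius r_b = r_p·cos α = 73.958500·cos 16.550° = 70.894512
roll angle φ = 18.481° = 0.32255430 rad
x = r_b·(cos φ + φ·sin φ) = 70.894512·(0.94842883 + 0.32255430·0.31699016) = 74.487117
y = r_b·(sin φ − φ·cos φ) = 70.894512·(0.31699016 − 0.32255430·0.94842883) = 0.784828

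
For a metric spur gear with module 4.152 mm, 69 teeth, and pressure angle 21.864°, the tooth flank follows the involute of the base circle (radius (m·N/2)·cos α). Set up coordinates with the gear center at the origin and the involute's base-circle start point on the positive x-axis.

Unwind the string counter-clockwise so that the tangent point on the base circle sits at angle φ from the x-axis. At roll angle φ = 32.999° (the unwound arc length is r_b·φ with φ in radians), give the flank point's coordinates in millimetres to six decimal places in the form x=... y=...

x=153.194235 y=8.188337

pitch radius r_p = m·N/2 = 4.152·69/2 = 143.244000
base radius r_b = r_p·cos α = 143.244000·cos 21.864° = 132.940520
roll angle φ = 32.999° = 0.57594120 rad
x = r_b·(cos φ + φ·sin φ) = 132.940520·(0.83868007 + 0.57594120·0.54462440) = 153.194235
y = r_b·(sin φ − φ·cos φ) = 132.940520·(0.54462440 − 0.57594120·0.83868007) = 8.188337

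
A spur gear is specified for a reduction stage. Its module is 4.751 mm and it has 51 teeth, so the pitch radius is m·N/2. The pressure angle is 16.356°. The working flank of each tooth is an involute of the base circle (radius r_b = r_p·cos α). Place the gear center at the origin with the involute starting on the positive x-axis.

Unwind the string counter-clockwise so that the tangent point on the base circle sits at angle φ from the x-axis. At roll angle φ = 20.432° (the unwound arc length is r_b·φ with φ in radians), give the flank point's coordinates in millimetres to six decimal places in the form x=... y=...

x=123.405732 y=1.734981

pitch radius r_p = m·N/2 = 4.751·51/2 = 121.150500
base radius r_b = r_p·cos α = 121.150500·cos 16.356° = 116.247602
roll angle φ = 20.432° = 0.35660567 rad
x = r_b·(cos φ + φ·sin φ) = 116.247602·(0.93708716 + 0.35660567·0.34909547) = 123.405732
y = r_b·(sin φ − φ·cos φ) = 116.247602·(0.34909547 − 0.35660567·0.93708716) = 1.734981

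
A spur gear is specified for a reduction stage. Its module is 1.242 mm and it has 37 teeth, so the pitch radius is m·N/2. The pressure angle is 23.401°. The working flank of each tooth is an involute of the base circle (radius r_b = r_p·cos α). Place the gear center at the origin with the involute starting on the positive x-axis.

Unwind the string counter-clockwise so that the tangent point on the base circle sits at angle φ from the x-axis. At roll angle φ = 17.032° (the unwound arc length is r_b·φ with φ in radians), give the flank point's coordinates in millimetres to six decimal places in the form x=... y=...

x=21.998300 y=0.183013

pitch radius r_p = m·N/2 = 1.242·37/2 = 22.977000
base radius r_b = r_p·cos α = 22.977000·cos 23.401° = 21.087089
roll angle φ = 17.032° = 0.29726448 rad
x = r_b·(cos φ + φ·sin φ) = 21.087089·(0.95614132 + 0.29726448·0.29290576) = 21.998300
y = r_b·(sin φ − φ·cos φ) = 21.087089·(0.29290576 − 0.29726448·0.95614132) = 0.183013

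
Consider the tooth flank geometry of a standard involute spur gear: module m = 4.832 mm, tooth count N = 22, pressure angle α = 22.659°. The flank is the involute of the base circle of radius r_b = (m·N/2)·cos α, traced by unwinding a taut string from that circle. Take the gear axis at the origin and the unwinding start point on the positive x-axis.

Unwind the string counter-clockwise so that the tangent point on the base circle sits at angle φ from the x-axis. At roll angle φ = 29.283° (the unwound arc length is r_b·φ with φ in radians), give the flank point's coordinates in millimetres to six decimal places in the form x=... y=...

x=55.043154 y=2.126202

pitch radius r_p = m·N/2 = 4.832·22/2 = 53.152000
base radius r_b = r_p·cos α = 53.152000·cos 22.659° = 49.049410
roll angle φ = 29.283° = 0.51108476 rad
x = r_b·(cos φ + φ·sin φ) = 49.049410·(0.87221444 + 0.51108476·0.48912368) = 55.043154
y = r_b·(sin φ − φ·cos φ) = 49.049410·(0.48912368 − 0.51108476·0.87221444) = 2.126202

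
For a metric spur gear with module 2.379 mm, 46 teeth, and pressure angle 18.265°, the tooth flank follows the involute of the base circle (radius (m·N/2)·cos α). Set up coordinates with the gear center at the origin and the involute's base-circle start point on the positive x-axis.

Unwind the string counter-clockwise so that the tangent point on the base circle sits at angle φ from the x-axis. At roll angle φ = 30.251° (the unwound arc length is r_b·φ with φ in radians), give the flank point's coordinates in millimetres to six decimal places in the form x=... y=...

x=58.705518 y=2.478824

pitch radius r_p = m·N/2 = 2.379·46/2 = 54.717000
base radius r_b = r_p·cos α = 54.717000·cos 18.265° = 51.960199
roll angle φ = 30.251° = 0.52797955 rad
x = r_b·(cos φ + φ·sin φ) = 51.960199·(0.86382671 + 0.52797955·0.50378905) = 58.705518
y = r_b·(sin φ − φ·cos φ) = 51.960199·(0.50378905 − 0.52797955·0.86382671) = 2.478824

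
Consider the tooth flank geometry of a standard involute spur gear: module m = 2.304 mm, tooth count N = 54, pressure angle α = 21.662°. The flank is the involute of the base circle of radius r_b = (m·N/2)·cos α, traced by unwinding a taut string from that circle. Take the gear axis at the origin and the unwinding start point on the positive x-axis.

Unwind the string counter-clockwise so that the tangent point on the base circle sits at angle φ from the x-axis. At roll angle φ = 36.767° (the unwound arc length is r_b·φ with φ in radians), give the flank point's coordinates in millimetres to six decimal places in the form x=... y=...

x=68.520666 y=4.885778

pitch radius r_p = m·N/2 = 2.304·54/2 = 62.208000
base radius r_b = r_p·cos α = 62.208000·cos 21.662° = 57.814721
roll angle φ = 36.767° = 0.64170521 rad
x = r_b·(cos φ + φ·sin φ) = 57.814721·(0.80107625 + 0.64170521·0.59856231) = 68.520666
y = r_b·(sin φ − φ·cos φ) = 57.814721·(0.59856231 − 0.64170521·0.80107625) = 4.885778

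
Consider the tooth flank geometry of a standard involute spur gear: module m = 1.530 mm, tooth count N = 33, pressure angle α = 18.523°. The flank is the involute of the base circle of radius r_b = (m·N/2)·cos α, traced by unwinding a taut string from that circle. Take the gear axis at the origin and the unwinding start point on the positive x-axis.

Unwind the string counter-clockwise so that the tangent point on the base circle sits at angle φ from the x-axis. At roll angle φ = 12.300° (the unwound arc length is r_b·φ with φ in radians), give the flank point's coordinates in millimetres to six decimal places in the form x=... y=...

x=24.482455 y=0.078577

pitch radius r_p = m·N/2 = 1.530·33/2 = 25.245000
base radius r_b = r_p·cos α = 25.245000·cos 18.523° = 23.937213
roll angle φ = 12.300° = 0.21467550 rad
x = r_b·(cos φ + φ·sin φ) = 23.937213·(0.97704557 + 0.21467550·0.21303039) = 24.482455
y = r_b·(sin φ − φ·cos φ) = 23.937213·(0.21303039 − 0.21467550·0.97704557) = 0.078577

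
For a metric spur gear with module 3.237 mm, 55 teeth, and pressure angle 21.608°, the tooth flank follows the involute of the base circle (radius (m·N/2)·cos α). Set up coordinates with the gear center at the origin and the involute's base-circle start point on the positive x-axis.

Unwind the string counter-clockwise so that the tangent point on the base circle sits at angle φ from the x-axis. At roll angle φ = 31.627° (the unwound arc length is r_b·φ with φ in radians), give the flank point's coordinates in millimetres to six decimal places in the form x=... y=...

pitch radius r_p = m·N/2 = 3.237·55/2 = 89.017500
base radius r_b = r_p·cos α = 89.017500·cos 21.608° = 82.761802
roll angle φ = 31.627° = 0.55199528 rad
x = r_b·(cos φ + φ·sin φ) = 82.761802·(0.85147992 + 0.55199528·0.52438721) = 94.426183
y = r_b·(sin φ − φ·cos φ) = 82.761802·(0.52438721 − 0.55199528·0.85147992) = 4.500116

x=94.426183 y=4.500116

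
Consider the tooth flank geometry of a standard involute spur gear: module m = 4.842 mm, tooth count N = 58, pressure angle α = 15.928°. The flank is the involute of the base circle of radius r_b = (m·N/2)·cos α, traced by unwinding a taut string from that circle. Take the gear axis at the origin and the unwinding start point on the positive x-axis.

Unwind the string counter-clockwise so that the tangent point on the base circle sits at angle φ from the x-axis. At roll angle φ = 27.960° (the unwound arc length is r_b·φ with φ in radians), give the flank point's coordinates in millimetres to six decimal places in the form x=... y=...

x=150.159935 y=5.106993

pitch radius r_p = m·N/2 = 4.842·58/2 = 140.418000
base radius r_b = r_p·cos α = 140.418000·cos 15.928° = 135.026976
roll angle φ = 27.960° = 0.48799406 rad
x = r_b·(cos φ + φ·sin φ) = 135.026976·(0.88327513 + 0.48799406·0.46885503) = 150.159935
y = r_b·(sin φ − φ·cos φ) = 135.026976·(0.46885503 − 0.48799406·0.88327513) = 5.106993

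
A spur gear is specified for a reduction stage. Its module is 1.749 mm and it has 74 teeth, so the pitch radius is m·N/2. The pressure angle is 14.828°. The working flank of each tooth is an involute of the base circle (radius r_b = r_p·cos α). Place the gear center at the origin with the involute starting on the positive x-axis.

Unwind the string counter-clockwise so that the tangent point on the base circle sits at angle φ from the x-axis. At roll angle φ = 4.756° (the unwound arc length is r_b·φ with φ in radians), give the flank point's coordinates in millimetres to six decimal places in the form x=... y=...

x=62.773107 y=0.011918

pitch radius r_p = m·N/2 = 1.749·74/2 = 64.713000
base radius r_b = r_p·cos α = 64.713000·cos 14.828° = 62.557956
roll angle φ = 4.756° = 0.08300786 rad
x = r_b·(cos φ + φ·sin φ) = 62.557956·(0.99655683 + 0.08300786·0.08291257) = 62.773107
y = r_b·(sin φ − φ·cos φ) = 62.557956·(0.08291257 − 0.08300786·0.99655683) = 0.011918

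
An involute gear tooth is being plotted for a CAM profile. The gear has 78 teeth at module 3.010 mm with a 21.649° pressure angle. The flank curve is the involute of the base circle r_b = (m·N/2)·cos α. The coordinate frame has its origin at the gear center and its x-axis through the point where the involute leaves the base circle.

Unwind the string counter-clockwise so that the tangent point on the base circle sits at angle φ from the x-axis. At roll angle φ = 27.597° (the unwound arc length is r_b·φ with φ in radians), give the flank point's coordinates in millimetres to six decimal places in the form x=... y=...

pitch radius r_p = m·N/2 = 3.010·78/2 = 117.390000
base radius r_b = r_p·cos α = 117.390000·cos 21.649° = 109.109465
roll angle φ = 27.597° = 0.48165851 rad
x = r_b·(cos φ + φ·sin φ) = 109.109465·(0.88622784 + 0.48165851·0.46324963) = 121.041235
y = r_b·(sin φ − φ·cos φ) = 109.109465·(0.46324963 − 0.48165851·0.88622784) = 3.970543

x=121.041235 y=3.970543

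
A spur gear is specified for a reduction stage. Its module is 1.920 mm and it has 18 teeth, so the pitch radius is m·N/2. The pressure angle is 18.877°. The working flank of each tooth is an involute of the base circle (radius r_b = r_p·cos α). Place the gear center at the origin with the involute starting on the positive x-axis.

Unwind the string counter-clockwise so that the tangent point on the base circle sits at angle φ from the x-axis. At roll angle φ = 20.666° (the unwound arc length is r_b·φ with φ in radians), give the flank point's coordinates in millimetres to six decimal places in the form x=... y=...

pitch radius r_p = m·N/2 = 1.920·18/2 = 17.280000
base radius r_b = r_p·cos α = 17.280000·cos 18.877° = 16.350601
roll angle φ = 20.666° = 0.36068974 rad
x = r_b·(cos φ + φ·sin φ) = 16.350601·(0.93565362 + 0.36068974·0.35291968) = 17.379840
y = r_b·(sin φ − φ·cos φ) = 16.350601·(0.35291968 − 0.36068974·0.93565362) = 0.252437

x=17.379840 y=0.252437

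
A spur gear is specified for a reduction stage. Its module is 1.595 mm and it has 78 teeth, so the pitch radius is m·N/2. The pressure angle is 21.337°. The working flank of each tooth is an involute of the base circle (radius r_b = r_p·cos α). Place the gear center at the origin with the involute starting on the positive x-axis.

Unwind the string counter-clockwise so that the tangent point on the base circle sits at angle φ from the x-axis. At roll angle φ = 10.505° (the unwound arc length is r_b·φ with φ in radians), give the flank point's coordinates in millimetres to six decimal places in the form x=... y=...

x=58.906958 y=0.118639

pitch radius r_p = m·N/2 = 1.595·78/2 = 62.205000
base radius r_b = r_p·cos α = 62.205000·cos 21.337° = 57.941249
roll angle φ = 10.505° = 0.18334684 rad
x = r_b·(cos φ + φ·sin φ) = 57.941249·(0.98323900 + 0.18334684·0.18232133) = 58.906958
y = r_b·(sin φ − φ·cos φ) = 57.941249·(0.18232133 − 0.18334684·0.98323900) = 0.118639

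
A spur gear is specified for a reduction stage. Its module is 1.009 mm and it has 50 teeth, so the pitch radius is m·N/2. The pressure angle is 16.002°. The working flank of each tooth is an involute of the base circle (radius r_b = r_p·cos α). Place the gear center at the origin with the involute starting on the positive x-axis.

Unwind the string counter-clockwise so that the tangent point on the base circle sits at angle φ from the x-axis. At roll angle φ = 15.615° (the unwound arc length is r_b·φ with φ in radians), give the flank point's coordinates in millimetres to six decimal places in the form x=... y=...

pitch radius r_p = m·N/2 = 1.009·50/2 = 25.225000
base radius r_b = r_p·cos α = 25.225000·cos 16.002° = 24.247584
roll angle φ = 15.615° = 0.27253316 rad
x = r_b·(cos φ + φ·sin φ) = 24.247584·(0.96309213 + 0.27253316·0.26917197) = 25.131418
y = r_b·(sin φ − φ·cos φ) = 24.247584·(0.26917197 − 0.27253316·0.96309213) = 0.162396

x=25.131418 y=0.162396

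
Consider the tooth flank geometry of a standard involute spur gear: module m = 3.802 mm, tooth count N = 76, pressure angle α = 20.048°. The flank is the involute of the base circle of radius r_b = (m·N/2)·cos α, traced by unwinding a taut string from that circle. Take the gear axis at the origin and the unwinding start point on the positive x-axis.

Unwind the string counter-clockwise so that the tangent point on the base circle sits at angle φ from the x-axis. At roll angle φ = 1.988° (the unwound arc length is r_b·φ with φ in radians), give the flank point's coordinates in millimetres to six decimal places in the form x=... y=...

pitch radius r_p = m·N/2 = 3.802·76/2 = 144.476000
base radius r_b = r_p·cos α = 144.476000·cos 20.048° = 135.721587
roll angle φ = 1.988° = 0.03469715 rad
x = r_b·(cos φ + φ·sin φ) = 135.721587·(0.99939811 + 0.03469715·0.03469018) = 135.803259
y = r_b·(sin φ − φ·cos φ) = 135.721587·(0.03469018 − 0.03469715·0.99939811) = 0.001890

x=135.803259 y=0.001890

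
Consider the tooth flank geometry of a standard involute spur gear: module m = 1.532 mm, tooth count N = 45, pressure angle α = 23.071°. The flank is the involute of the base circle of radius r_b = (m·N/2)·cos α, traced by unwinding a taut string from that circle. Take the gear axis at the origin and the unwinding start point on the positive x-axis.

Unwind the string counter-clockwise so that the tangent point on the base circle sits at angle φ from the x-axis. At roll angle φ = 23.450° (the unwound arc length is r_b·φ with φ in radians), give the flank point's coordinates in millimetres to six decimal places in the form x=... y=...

pitch radius r_p = m·N/2 = 1.532·45/2 = 34.470000
base radius r_b = r_p·cos α = 34.470000·cos 23.071° = 31.713088
roll angle φ = 23.450° = 0.40927971 rad
x = r_b·(cos φ + φ·sin φ) = 31.713088·(0.91740770 + 0.40927971·0.39794863) = 34.259015
y = r_b·(sin φ − φ·cos φ) = 31.713088·(0.39794863 − 0.40927971·0.91740770) = 0.712665

x=34.259015 y=0.712665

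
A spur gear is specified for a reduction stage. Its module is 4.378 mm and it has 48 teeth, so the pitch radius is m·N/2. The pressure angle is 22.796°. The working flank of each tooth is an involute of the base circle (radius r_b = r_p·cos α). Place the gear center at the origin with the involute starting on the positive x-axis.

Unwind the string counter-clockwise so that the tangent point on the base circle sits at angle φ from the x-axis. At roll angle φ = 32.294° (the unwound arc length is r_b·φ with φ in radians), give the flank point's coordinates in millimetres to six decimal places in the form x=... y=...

x=111.050554 y=5.599928

pitch radius r_p = m·N/2 = 4.378·48/2 = 105.072000
base radius r_b = r_p·cos α = 105.072000·cos 22.796° = 96.864847
roll angle φ = 32.294° = 0.56363663 rad
x = r_b·(cos φ + φ·sin φ) = 96.864847·(0.84531779 + 0.56363663·0.53426383) = 111.050554
y = r_b·(sin φ − φ·cos φ) = 96.864847·(0.53426383 − 0.56363663·0.84531779) = 5.599928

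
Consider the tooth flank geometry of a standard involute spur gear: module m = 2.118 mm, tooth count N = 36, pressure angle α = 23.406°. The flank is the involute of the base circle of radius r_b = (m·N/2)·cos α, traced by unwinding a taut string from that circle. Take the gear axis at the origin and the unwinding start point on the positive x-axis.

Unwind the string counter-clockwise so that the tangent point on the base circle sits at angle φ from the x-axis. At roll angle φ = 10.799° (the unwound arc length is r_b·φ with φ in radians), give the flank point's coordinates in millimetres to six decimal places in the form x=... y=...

pitch radius r_p = m·N/2 = 2.118·36/2 = 38.124000
base radius r_b = r_p·cos α = 38.124000·cos 23.406° = 34.986892
roll angle φ = 10.799° = 0.18847811 rad
x = r_b·(cos φ + φ·sin φ) = 34.986892·(0.98229052 + 0.18847811·0.18736417) = 35.602821
y = r_b·(sin φ − φ·cos φ) = 34.986892·(0.18736417 − 0.18847811·0.98229052) = 0.077808

x=35.602821 y=0.077808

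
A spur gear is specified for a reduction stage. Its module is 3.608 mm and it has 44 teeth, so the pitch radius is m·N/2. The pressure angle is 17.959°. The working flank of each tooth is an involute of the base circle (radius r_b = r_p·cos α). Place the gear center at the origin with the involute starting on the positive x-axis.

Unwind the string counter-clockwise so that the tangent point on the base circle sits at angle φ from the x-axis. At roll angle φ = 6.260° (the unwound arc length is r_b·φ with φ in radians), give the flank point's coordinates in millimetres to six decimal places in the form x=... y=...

x=75.957932 y=0.032788

pitch radius r_p = m·N/2 = 3.608·44/2 = 79.376000
base radius r_b = r_p·cos α = 79.376000·cos 17.959° = 75.508595
roll angle φ = 6.260° = 0.10925761 rad
x = r_b·(cos φ + φ·sin φ) = 75.508595·(0.99403732 + 0.10925761·0.10904037) = 75.957932
y = r_b·(sin φ − φ·cos φ) = 75.508595·(0.10904037 − 0.10925761·0.99403732) = 0.032788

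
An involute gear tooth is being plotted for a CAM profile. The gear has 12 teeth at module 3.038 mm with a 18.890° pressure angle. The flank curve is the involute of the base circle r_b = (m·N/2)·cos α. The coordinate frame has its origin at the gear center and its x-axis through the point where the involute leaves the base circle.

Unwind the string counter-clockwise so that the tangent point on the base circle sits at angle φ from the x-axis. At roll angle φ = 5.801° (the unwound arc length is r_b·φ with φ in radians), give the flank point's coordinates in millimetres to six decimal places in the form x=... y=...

x=17.334442 y=0.005960

pitch radius r_p = m·N/2 = 3.038·12/2 = 18.228000
base radius r_b = r_p·cos α = 18.228000·cos 18.890° = 17.246274
roll angle φ = 5.801° = 0.10124655 rad
x = r_b·(cos φ + φ·sin φ) = 17.246274·(0.99487894 + 0.10124655·0.10107366) = 17.334442
y = r_b·(sin φ − φ·cos φ) = 17.246274·(0.10107366 − 0.10124655·0.99487894) = 0.005960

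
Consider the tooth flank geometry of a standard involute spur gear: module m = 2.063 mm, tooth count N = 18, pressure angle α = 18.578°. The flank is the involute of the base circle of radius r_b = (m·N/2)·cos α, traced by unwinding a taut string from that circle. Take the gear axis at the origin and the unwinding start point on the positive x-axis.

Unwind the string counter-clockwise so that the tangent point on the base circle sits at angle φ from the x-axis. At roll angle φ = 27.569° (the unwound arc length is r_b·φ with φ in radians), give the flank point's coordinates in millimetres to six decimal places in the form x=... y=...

x=19.520428 y=0.638536

pitch radius r_p = m·N/2 = 2.063·18/2 = 18.567000
base radius r_b = r_p·cos α = 18.567000·cos 18.578° = 17.599489
roll angle φ = 27.569° = 0.48116982 rad
x = r_b·(cos φ + φ·sin φ) = 17.599489·(0.88645412 + 0.48116982·0.46281649) = 19.520428
y = r_b·(sin φ − φ·cos φ) = 17.599489·(0.46281649 − 0.48116982·0.88645412) = 0.638536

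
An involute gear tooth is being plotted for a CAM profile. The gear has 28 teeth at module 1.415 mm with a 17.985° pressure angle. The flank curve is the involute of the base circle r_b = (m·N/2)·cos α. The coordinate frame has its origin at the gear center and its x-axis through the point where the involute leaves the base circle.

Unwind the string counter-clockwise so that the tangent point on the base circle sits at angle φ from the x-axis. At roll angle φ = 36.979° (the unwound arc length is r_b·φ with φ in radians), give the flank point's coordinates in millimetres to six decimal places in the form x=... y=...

pitch radius r_p = m·N/2 = 1.415·28/2 = 19.810000
base radius r_b = r_p·cos α = 19.810000·cos 17.985° = 18.842032
roll angle φ = 36.979° = 0.64540530 rad
x = r_b·(cos φ + φ·sin φ) = 18.842032·(0.79885603 + 0.64540530·0.60152227) = 22.367031
y = r_b·(sin φ − φ·cos φ) = 18.842032·(0.60152227 − 0.64540530·0.79885603) = 1.619215

x=22.367031 y=1.619215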